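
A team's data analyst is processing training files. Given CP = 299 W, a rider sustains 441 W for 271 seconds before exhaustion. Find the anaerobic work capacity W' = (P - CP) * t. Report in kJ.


Excess power = 441 - 299 = 142 W
Work above CP = 142 * 271 = 38482 J
W' = 38.482 kJ

38.482 kJ


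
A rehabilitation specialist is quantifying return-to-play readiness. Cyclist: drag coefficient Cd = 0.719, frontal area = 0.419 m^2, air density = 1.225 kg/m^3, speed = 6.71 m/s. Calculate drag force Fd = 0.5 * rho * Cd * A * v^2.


v^2 = 6.71^2 = 45.0241
Fd = 0.5 * 1.225 * 0.719 * 0.419 * 45.0241
= 8.308 N

8.308 N


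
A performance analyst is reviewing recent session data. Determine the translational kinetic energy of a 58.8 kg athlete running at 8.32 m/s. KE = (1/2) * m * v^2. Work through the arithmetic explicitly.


KE = 0.5 * m * v^2
= 0.5 * 58.8 * 8.32^2
= 0.5 * 58.8 * 69.2224
= 2035.14 J

2035.14 J


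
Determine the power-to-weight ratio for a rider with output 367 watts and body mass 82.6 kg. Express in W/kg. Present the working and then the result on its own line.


P/W = 367 / 82.6 = 4.443 W/kg

4.443 W/kg


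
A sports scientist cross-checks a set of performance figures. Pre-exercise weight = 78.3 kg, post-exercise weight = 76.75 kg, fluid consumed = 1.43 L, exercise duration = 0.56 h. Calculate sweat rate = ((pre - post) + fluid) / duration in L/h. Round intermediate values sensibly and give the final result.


Weight loss = 78.3 - 76.75 = 1.55 kg (approx L)
Total sweat = 1.55 + 1.43 = 2.98 L
Sweat rate = 2.98 / 0.56 = 5.321 L/h

5.321 L/h


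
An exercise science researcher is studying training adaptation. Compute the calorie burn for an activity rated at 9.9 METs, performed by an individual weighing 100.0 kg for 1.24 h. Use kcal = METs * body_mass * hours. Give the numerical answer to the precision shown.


Product of METs and mass = 9.9 * 100.0 = 990.0
Total kcal = 990.0 * 1.24 = 1227.6 kcal

1227.6 kcal


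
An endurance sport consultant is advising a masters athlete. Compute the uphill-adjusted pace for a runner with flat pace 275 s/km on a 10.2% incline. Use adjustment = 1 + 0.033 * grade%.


Adjustment factor = 1 + 0.033 * 10.2 = 1.3366
Grade-adjusted pace = 275 * 1.3366 = 367.57 s/km

367.57 s/km


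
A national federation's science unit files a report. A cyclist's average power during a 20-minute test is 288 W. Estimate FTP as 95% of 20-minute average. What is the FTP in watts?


FTP = 20-min power * 0.95
= 288 * 0.95
= 273.6 W

273.6 W


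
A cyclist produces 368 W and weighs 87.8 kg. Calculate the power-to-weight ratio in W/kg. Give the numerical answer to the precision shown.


P/W = power / mass
= 368 / 87.8
= 4.191 W/kg

4.191 W/kg


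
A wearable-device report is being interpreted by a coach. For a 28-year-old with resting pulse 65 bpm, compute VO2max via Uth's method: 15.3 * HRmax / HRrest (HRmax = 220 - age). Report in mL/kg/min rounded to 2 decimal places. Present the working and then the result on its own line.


Step 1: HRmax = 220 - 28 = 192 bpm
Step 2: Ratio = 192 / 65 = 2.9538
Step 3: VO2max = 15.3 * 2.9538 = 45.19 mL/kg/min

45.19 mL/kg/min


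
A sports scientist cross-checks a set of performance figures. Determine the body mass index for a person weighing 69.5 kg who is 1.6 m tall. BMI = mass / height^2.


BMI = mass / height^2
= 69.5 / 1.6^2
= 69.5 / 2.56
= 27.15 kg/m^2

27.15 kg/m^2


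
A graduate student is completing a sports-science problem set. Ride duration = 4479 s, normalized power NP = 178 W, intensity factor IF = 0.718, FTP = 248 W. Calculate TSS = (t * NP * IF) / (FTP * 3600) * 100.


Numerator = 4479 * 178 * 0.718 = 572434.116
Denominator = 248 * 3600 = 892800
TSS = 572434.116 / 892800 * 100
= 64.12

64.12 TSS


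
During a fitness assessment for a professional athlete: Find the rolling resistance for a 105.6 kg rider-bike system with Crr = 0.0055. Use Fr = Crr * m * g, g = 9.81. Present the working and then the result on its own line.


m * g = 105.6 * 9.81 = 1035.936 N
Fr = 0.0055 * 1035.936 = 5.698 N

5.698 N


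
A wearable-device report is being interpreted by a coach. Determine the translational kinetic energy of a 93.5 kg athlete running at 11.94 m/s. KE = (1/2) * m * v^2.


KE = 0.5 * m * v^2
= 0.5 * 93.5 * 11.94^2
= 0.5 * 93.5 * 142.5636
= 6664.85 J

6664.85 J


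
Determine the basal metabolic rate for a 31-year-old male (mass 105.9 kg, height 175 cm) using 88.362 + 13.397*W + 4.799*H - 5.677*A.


BMR = 88.362 + 13.397*105.9 + 4.799*175 - 5.677*31
= 2170.94 kcal/day

2170.94 kcal/day


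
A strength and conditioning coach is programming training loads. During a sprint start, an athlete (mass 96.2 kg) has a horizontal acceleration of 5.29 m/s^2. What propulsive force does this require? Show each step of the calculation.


Propulsive force = mass * acceleration
= 96.2 kg * 5.29 m/s^2
= 508.9 N

508.9 N


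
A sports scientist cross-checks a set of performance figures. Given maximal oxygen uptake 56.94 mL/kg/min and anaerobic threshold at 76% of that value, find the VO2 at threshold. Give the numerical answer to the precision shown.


Percentage as decimal = 0.76
VO2 at AT = 56.94 * 0.76 = 43.27 mL/kg/min

43.27 mL/kg/min


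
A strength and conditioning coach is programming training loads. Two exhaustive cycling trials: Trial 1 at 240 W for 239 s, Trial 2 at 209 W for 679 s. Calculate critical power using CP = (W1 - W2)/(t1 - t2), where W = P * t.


W1 = 240 * 239 = 57360 J
W2 = 209 * 679 = 141911 J
CP = (57360 - 141911) / (239 - 679)
= -84551 / -440
= 192.16 W

192.16 W


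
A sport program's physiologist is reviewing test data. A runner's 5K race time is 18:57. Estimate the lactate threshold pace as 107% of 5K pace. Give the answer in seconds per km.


Total race time = 18*60 + 57 = 1137 seconds
5K pace = 1137 / 5 = 227.4 sec/km
LT pace = 227.4 * 1.07 = 243.32 sec/km

243.32 s/km


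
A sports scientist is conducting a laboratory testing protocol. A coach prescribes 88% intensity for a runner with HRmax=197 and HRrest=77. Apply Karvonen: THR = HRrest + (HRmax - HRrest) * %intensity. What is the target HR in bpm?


Heart rate reserve = 197 - 77 = 120
Intensity fraction = 88 / 100 = 0.88
THR = 77 + 120 * 0.88 = 182.6 bpm

182.6 bpm


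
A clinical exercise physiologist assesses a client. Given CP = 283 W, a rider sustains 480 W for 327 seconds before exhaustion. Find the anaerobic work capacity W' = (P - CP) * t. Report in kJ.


Excess power = 480 - 283 = 197 W
Work above CP = 197 * 327 = 64419 J
W' = 64.419 kJ

64.419 kJ


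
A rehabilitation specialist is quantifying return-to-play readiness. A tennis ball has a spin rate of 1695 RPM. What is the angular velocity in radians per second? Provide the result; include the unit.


Convert RPM to rad/s: multiply by 2*pi and divide by 60
omega = 1695 * 2 * pi / 60
= 177.5 rad/s

177.5 rad/s


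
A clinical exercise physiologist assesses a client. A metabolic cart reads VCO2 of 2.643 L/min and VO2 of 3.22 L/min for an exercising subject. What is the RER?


RER = VCO2 / VO2 = 2.643 / 3.22 = 0.8208

0.8208


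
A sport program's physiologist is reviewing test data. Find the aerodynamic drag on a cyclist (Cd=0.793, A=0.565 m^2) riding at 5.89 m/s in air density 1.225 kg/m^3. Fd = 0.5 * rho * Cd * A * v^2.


Fd = 0.5 * 1.225 * 0.793 * 0.565 * 5.89^2
= 0.5 * 1.225 * 0.793 * 0.565 * 34.6921
= 9.52 N

9.52 N


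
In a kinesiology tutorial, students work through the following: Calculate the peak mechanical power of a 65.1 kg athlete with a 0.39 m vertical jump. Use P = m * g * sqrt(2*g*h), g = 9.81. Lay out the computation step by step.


First, sqrt(2gh) = sqrt(2 * 9.81 * 0.39)
= sqrt(7.6518) = 2.766189 m/s
Power = 65.1 * 9.81 * 2.766189 = 1766.57 W

1766.57 W


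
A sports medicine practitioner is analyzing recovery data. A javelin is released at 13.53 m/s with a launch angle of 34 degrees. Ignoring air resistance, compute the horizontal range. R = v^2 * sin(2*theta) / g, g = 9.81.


Launch speed squared = 183.0609
sin(2 * 34 deg) = 0.927184
Range = 183.0609 * 0.927184 / 9.81
= 17.302 m

17.302 m


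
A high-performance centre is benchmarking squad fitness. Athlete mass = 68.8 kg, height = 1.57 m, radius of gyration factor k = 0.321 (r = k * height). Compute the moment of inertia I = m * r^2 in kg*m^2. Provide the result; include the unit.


r = k * height = 0.321 * 1.57 = 0.50397 m
r^2 = 0.50397^2 = 0.253986
I = 68.8 * 0.253986 = 17.474 kg*m^2

17.474 kg*m^2


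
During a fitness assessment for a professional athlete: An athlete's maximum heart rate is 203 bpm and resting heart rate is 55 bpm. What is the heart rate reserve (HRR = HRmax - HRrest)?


HRR = HRmax - HRrest
= 203 - 55
= 148 bpm

148 bpm


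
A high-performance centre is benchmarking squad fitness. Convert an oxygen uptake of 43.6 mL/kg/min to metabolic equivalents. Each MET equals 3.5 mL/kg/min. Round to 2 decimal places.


One MET = 3.5 mL/kg/min
Number of METs = 43.6 / 3.5
= 12.46 METs

12.46 METs


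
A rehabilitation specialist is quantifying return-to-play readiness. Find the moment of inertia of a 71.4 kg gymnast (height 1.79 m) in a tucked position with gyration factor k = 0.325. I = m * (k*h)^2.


Radius of gyration = 0.325 * 1.79 = 0.58175 m
I = 71.4 * 0.58175^2
= 71.4 * 0.338433
= 24.164 kg*m^2

24.164 kg*m^2


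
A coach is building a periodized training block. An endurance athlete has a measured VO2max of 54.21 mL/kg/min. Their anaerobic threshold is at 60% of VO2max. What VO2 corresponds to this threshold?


Anaerobic threshold VO2 = VO2max * 60%
= 54.21 * 0.6
= 32.53 mL/kg/min

32.53 mL/kg/min


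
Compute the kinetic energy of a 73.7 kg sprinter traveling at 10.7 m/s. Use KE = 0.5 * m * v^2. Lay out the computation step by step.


Velocity squared = 114.49
KE = 0.5 * 73.7 * 114.49 = 4218.96 J

4218.96 J


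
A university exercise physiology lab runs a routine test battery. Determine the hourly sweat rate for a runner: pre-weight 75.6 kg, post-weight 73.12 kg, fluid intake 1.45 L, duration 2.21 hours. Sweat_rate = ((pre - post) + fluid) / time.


Mass lost = 75.6 - 73.12 = 2.48 kg
Add fluid consumed: 2.48 + 1.45 = 3.93 L total sweat
Sweat rate = 3.93 / 2.21 = 1.778 L/h

1.778 L/h


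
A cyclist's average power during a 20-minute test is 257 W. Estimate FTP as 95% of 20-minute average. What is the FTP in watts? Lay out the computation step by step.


FTP = 20-min power * 0.95
= 257 * 0.95
= 244.15 W

244.15 W


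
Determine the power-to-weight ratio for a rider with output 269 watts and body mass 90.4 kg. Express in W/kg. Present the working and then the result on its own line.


P/W = 269 / 90.4 = 2.976 W/kg

2.976 W/kg


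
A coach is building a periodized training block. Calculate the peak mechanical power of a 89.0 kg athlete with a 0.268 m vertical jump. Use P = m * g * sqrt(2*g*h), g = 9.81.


First, sqrt(2gh) = sqrt(2 * 9.81 * 0.268)
= sqrt(5.25816) = 2.293068 m/s
Power = 89.0 * 9.81 * 2.293068 = 2002.05 W

2002.05 W


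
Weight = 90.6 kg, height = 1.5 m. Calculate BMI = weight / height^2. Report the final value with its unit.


height^2 = 1.5^2 = 2.25
BMI = 90.6 / 2.25 = 40.27 kg/m^2

40.27 kg/m^2


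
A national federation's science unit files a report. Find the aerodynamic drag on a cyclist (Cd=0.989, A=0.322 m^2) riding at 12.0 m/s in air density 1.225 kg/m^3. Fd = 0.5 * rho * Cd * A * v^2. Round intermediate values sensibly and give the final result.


Fd = 0.5 * 1.225 * 0.989 * 0.322 * 12.0^2
= 0.5 * 1.225 * 0.989 * 0.322 * 144.0
= 28.088 N

28.088 N


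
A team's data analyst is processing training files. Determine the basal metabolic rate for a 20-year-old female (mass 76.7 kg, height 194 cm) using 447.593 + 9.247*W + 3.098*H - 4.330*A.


BMR = 447.593 + 9.247*76.7 + 3.098*194 - 4.330*20
= 1671.25 kcal/day

1671.25 kcal/day


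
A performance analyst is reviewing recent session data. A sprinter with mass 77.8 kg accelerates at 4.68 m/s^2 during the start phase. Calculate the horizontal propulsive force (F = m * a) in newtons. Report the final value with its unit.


F = m * a
= 77.8 * 4.68
= 364.1 N

364.1 N


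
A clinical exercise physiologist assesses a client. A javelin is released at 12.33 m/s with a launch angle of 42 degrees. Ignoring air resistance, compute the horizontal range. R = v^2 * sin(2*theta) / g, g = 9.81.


Launch speed squared = 152.0289
sin(2 * 42 deg) = 0.994522
Range = 152.0289 * 0.994522 / 9.81
= 15.412 m

15.412 m


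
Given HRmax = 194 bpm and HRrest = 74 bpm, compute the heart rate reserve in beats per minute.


Heart rate reserve = maximum HR minus resting HR
HRR = 194 - 74 = 120 bpm

120 bpm


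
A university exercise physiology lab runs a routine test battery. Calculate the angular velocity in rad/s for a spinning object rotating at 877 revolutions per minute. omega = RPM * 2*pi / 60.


omega = RPM * 2*pi / 60
= 877 * 6.28318531 / 60
= 91.839 rad/s

91.839 rad/s


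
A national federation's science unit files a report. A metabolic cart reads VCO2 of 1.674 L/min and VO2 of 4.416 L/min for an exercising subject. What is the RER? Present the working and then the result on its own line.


RER = VCO2 / VO2 = 1.674 / 4.416 = 0.3791

0.3791


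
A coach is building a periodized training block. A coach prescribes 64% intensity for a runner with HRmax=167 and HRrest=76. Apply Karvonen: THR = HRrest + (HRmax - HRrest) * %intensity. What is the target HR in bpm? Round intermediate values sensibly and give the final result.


Heart rate reserve = 167 - 76 = 91
Intensity fraction = 64 / 100 = 0.64
THR = 76 + 91 * 0.64 = 134.24 bpm

134.24 bpm


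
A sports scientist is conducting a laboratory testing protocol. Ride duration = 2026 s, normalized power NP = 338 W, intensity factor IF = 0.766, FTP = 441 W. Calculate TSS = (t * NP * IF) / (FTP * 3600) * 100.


Numerator = 2026 * 338 * 0.766 = 524547.608
Denominator = 441 * 3600 = 1587600
TSS = 524547.608 / 1587600 * 100
= 33.04

33.04 TSS


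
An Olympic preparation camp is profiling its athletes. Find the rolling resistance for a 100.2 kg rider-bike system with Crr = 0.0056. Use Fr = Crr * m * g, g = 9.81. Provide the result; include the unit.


m * g = 100.2 * 9.81 = 982.962 N
Fr = 0.0056 * 982.962 = 5.505 N

5.505 N


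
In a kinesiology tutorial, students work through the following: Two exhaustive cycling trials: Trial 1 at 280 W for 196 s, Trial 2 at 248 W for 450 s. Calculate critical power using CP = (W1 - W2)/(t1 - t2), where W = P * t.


W1 = 280 * 196 = 54880 J
W2 = 248 * 450 = 111600 J
CP = (54880 - 111600) / (196 - 450)
= -56720 / -254
= 223.31 W

223.31 W


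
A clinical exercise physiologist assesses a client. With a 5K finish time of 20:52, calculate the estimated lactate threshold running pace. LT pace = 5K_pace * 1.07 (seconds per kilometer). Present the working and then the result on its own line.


Race duration = 1252 s for 5 km
Average pace = 1252 / 5 = 250.4 s/km
LT pace = 250.4 * 1.07
= 267.93 s/km

267.93 s/km


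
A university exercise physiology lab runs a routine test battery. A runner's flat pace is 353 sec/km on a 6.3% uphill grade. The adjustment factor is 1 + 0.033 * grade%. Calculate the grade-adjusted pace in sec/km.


Factor = 1 + 0.033 * 6.3 = 1.2079
Adjusted pace = 353 * 1.2079
= 426.39 sec/km

426.39 s/km


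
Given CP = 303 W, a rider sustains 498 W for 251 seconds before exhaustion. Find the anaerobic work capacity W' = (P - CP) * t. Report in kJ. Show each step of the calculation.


Excess power = 498 - 303 = 195 W
Work above CP = 195 * 251 = 48945 J
W' = 48.945 kJ

48.945 kJ


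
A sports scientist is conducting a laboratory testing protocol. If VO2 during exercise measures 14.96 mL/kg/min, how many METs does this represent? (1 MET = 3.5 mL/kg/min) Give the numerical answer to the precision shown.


METs = VO2 / 3.5 = 14.96 / 3.5 = 4.27

4.27 METs


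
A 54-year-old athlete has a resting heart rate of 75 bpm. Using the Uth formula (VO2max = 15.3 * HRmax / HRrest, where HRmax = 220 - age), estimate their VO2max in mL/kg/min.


HRmax = 220 - 54 = 166 bpm
Ratio = HRmax / HRrest = 166 / 75 = 2.2133
VO2max = 15.3 * 2.2133 = 33.86 mL/kg/min

33.86 mL/kg/min


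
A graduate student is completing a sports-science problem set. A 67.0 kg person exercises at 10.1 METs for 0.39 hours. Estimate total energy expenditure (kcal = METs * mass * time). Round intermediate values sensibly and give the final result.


Energy = METs * mass(kg) * time(h)
= 10.1 * 67.0 * 0.39
= 263.91 kcal

263.91 kcal


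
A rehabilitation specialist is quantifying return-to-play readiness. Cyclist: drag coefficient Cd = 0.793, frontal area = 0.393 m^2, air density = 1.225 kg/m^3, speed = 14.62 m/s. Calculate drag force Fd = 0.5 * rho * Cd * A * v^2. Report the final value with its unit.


v^2 = 14.62^2 = 213.7444
Fd = 0.5 * 1.225 * 0.793 * 0.393 * 213.7444
= 40.801 N

40.801 N


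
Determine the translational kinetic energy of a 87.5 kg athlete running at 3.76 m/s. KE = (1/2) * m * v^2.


KE = 0.5 * m * v^2
= 0.5 * 87.5 * 3.76^2
= 0.5 * 87.5 * 14.1376
= 618.52 J

618.52 J


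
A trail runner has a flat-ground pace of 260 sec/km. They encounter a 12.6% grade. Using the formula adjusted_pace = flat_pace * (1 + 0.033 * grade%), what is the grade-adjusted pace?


Grade factor = 1 + 0.033 * 12.6 = 1.4158
Adjusted = 260 * 1.4158 = 368.11 sec/km

368.11 s/km


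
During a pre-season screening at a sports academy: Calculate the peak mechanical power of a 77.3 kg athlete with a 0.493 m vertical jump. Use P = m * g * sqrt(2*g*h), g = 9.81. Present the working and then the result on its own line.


First, sqrt(2gh) = sqrt(2 * 9.81 * 0.493)
= sqrt(9.67266) = 3.11009 m/s
Power = 77.3 * 9.81 * 3.11009 = 2358.42 W

2358.42 W


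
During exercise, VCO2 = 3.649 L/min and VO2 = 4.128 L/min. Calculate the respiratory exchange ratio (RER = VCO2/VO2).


RER = VCO2 / VO2
= 3.649 / 4.128
= 0.884

0.884


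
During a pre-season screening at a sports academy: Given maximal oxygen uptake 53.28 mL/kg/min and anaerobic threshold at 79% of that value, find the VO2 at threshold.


Percentage as decimal = 0.79
VO2 at AT = 53.28 * 0.79 = 42.09 mL/kg/min

42.09 mL/kg/min


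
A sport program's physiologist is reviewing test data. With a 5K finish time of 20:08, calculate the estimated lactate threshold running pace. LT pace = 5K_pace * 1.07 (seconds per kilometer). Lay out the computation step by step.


Race duration = 1208 s for 5 km
Average pace = 1208 / 5 = 241.6 s/km
LT pace = 241.6 * 1.07
= 258.51 s/km

258.51 s/km


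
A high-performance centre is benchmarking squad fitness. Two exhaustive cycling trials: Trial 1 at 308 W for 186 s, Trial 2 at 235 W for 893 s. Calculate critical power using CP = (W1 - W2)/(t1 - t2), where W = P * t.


W1 = 308 * 186 = 57288 J
W2 = 235 * 893 = 209855 J
CP = (57288 - 209855) / (186 - 893)
= -152567 / -707
= 215.79 W

215.79 W


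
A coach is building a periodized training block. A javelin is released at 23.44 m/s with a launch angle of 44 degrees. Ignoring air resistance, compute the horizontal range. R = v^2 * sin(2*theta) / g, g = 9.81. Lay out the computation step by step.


Launch speed squared = 549.4336
sin(2 * 44 deg) = 0.999391
Range = 549.4336 * 0.999391 / 9.81
= 55.973 m

55.973 m


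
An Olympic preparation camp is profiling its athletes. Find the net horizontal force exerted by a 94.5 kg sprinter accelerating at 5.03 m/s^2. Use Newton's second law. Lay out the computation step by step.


Newton's second law: F = m * a
F = 94.5 * 5.03 = 475.34 N

475.34 N


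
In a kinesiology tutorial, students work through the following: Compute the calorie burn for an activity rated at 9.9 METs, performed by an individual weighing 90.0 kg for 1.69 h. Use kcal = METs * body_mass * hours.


Product of METs and mass = 9.9 * 90.0 = 891.0
Total kcal = 891.0 * 1.69 = 1505.79 kcal

1505.79 kcal


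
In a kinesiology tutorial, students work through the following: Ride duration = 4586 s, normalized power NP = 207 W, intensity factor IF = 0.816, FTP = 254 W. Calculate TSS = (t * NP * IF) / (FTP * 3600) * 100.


Numerator = 4586 * 207 * 0.816 = 774630.432
Denominator = 254 * 3600 = 914400
TSS = 774630.432 / 914400 * 100
= 84.71

84.71 TSS


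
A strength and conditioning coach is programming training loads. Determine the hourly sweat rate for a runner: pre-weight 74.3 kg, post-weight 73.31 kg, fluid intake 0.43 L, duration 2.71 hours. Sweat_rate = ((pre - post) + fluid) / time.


Mass lost = 74.3 - 73.31 = 0.99 kg
Add fluid consumed: 0.99 + 0.43 = 1.42 L total sweat
Sweat rate = 1.42 / 2.71 = 0.524 L/h

0.524 L/h


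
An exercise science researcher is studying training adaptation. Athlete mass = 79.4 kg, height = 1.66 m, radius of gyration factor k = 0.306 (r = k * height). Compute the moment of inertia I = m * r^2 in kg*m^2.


r = k * height = 0.306 * 1.66 = 0.50796 m
r^2 = 0.50796^2 = 0.258023
I = 79.4 * 0.258023 = 20.487 kg*m^2

20.487 kg*m^2


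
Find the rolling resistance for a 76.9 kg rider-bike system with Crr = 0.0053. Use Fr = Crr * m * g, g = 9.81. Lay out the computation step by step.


m * g = 76.9 * 9.81 = 754.389 N
Fr = 0.0053 * 754.389 = 3.998 N

3.998 N


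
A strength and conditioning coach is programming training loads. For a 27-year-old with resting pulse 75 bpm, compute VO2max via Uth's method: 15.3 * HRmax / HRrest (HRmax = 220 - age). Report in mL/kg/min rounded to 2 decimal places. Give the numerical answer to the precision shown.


Step 1: HRmax = 220 - 27 = 193 bpm
Step 2: Ratio = 193 / 75 = 2.5733
Step 3: VO2max = 15.3 * 2.5733 = 39.37 mL/kg/min

39.37 mL/kg/min


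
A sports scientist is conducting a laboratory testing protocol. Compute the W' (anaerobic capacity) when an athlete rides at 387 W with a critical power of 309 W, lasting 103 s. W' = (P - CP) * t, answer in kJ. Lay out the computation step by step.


Above-CP power = 78 W
Duration = 103 s
W' = 78 * 103 = 8034 J
Convert: 8034 / 1000 = 8.034 kJ

8.034 kJ


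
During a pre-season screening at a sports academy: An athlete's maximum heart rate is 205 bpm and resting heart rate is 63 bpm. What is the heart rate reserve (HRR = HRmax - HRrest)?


HRR = HRmax - HRrest
= 205 - 63
= 142 bpm

142 bpm


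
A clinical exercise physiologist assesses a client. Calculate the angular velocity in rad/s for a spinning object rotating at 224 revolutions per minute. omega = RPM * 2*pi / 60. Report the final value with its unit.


omega = RPM * 2*pi / 60
= 224 * 6.28318531 / 60
= 23.457 rad/s

23.457 rad/s


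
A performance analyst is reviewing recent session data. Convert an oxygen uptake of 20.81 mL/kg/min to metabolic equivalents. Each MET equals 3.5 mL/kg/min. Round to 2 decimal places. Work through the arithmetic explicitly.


One MET = 3.5 mL/kg/min
Number of METs = 20.81 / 3.5
= 5.95 METs

5.95 METs


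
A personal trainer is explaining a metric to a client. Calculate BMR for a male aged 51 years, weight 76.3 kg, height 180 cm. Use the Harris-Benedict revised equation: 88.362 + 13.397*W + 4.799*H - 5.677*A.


Substituting values:
W term = 13.397 * 76.3 = 1022.1911
H term = 4.799 * 180 = 863.82
A term = 5.677 * 51 = 289.527
BMR = 1684.85 kcal/day

1684.85 kcal/day


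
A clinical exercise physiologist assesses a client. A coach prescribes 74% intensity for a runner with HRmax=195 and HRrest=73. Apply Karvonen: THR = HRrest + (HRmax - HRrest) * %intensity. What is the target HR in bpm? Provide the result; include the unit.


Heart rate reserve = 195 - 73 = 122
Intensity fraction = 74 / 100 = 0.74
THR = 73 + 122 * 0.74 = 163.28 bpm

163.28 bpm


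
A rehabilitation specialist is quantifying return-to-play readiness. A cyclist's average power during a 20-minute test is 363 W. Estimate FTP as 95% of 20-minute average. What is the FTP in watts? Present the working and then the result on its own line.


FTP = 20-min power * 0.95
= 363 * 0.95
= 344.85 W

344.85 W


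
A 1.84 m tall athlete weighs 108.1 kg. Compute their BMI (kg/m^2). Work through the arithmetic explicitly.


height^2 = 3.3856 m^2
BMI = 108.1 / 3.3856 = 31.93 kg/m^2

31.93 kg/m^2


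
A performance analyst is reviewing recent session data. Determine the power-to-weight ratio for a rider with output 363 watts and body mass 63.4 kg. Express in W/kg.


P/W = 363 / 63.4 = 5.726 W/kg

5.726 W/kg


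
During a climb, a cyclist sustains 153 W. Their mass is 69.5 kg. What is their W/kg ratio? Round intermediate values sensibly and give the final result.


Power-to-weight = 153 W / 69.5 kg
= 2.201 W/kg

2.201 W/kg


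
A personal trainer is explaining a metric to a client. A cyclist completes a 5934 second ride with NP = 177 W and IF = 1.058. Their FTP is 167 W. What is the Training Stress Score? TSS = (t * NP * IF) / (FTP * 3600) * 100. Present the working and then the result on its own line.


t * NP * IF = 5934 * 177 * 1.058 = 1111236.444
FTP * 3600 = 601200
TSS = (1111236.444 / 601200) * 100 = 184.84

184.84 TSS


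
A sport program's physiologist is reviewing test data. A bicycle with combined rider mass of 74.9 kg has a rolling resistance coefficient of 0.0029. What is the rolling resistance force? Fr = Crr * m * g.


Fr = 0.0029 * 74.9 * 9.81
= 0.21721 * 9.81
= 2.131 N

2.131 N


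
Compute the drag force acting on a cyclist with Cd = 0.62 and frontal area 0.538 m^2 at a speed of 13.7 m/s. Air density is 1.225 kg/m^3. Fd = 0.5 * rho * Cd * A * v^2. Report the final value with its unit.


Step 1: v^2 = 187.69
Step 2: Fd = 0.5 * 1.225 * 0.62 * 0.538 * 187.69
= 38.346 N

38.346 N


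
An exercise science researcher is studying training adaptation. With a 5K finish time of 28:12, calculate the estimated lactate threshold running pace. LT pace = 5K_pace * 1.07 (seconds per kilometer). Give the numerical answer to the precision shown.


Race duration = 1692 s for 5 km
Average pace = 1692 / 5 = 338.4 s/km
LT pace = 338.4 * 1.07
= 362.09 s/km

362.09 s/km


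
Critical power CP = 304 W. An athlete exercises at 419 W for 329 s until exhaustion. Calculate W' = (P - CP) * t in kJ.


P - CP = 419 - 304 = 115 W
W' = 115 * 329 = 37835 J
= 37835 / 1000 = 37.835 kJ

37.835 kJ


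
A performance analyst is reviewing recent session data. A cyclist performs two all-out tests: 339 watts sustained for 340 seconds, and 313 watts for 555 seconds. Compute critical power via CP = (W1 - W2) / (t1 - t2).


W1 = P1 * t1 = 339 * 340 = 115260 J
W2 = P2 * t2 = 313 * 555 = 173715 J
CP = (115260 - 173715) / (340 - 555)
= 271.88 W

271.88 W


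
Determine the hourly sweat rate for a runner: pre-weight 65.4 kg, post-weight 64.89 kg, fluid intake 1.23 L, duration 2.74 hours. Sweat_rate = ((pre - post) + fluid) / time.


Mass lost = 65.4 - 64.89 = 0.51 kg
Add fluid consumed: 0.51 + 1.23 = 1.74 L total sweat
Sweat rate = 1.74 / 2.74 = 0.635 L/h

0.635 L/h


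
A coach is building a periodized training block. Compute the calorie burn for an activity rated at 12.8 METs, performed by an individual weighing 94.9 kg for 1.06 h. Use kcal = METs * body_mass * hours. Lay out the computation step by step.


Product of METs and mass = 12.8 * 94.9 = 1214.72
Total kcal = 1214.72 * 1.06 = 1287.6 kcal

1287.6 kcal


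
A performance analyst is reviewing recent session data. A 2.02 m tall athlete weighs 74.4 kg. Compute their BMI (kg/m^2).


height^2 = 4.0804 m^2
BMI = 74.4 / 4.0804 = 18.23 kg/m^2

18.23 kg/m^2


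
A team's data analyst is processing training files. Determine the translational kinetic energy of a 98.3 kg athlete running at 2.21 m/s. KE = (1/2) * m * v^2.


KE = 0.5 * m * v^2
= 0.5 * 98.3 * 2.21^2
= 0.5 * 98.3 * 4.8841
= 240.05 J

240.05 J


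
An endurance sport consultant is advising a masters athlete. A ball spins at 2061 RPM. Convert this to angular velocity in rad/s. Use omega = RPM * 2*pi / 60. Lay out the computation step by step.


omega = 2061 * 2 * pi / 60
= 2061 * 6.28318531 / 60
= 12949.645 / 60
= 215.827 rad/s

215.827 rad/s


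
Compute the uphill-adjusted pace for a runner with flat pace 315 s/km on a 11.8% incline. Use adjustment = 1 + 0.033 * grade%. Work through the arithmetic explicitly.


Adjustment factor = 1 + 0.033 * 11.8 = 1.3894
Grade-adjusted pace = 315 * 1.3894 = 437.66 s/km

437.66 s/km


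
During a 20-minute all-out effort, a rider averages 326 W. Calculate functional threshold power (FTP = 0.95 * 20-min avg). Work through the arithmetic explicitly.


FTP = 0.95 * 326
= 309.7 W

309.7 W


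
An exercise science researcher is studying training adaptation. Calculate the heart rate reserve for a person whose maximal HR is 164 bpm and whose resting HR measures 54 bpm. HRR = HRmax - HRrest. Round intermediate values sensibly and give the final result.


HRmax = 164 bpm
HRrest = 54 bpm
HRR = 164 - 54 = 110 bpm

110 bpm


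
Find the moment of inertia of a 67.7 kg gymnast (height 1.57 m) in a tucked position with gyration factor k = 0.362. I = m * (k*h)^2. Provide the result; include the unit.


Radius of gyration = 0.362 * 1.57 = 0.56834 m
I = 67.7 * 0.56834^2
= 67.7 * 0.32301
= 21.868 kg*m^2

21.868 kg*m^2


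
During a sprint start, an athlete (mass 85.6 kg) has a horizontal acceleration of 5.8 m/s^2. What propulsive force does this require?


Propulsive force = mass * acceleration
= 85.6 kg * 5.8 m/s^2
= 496.48 N

496.48 N


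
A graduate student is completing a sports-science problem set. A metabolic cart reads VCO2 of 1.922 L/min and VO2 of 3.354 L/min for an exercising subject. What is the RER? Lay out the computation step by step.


RER = VCO2 / VO2 = 1.922 / 3.354 = 0.573

0.573


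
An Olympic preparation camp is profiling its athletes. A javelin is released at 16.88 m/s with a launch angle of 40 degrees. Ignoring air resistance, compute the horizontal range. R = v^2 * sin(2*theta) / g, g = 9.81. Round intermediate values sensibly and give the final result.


Launch speed squared = 284.9344
sin(2 * 40 deg) = 0.984808
Range = 284.9344 * 0.984808 / 9.81
= 28.604 m

28.604 m


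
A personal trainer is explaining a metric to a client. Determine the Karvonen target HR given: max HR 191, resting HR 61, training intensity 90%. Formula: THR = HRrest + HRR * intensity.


HRR = HRmax - HRrest = 191 - 61 = 130
THR = 61 + 130 * 0.9
= 178.0 bpm

178.0 bpm


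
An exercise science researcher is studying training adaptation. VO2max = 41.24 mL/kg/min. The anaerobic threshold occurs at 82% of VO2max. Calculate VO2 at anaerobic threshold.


AT fraction = 82 / 100 = 0.82
AT VO2 = 41.24 * 0.82
= 33.82 mL/kg/min

33.82 mL/kg/min


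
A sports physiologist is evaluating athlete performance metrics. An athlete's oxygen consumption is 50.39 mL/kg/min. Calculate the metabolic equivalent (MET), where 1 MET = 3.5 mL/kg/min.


MET = VO2 / 3.5
= 50.39 / 3.5
= 14.4 METs

14.4 METs


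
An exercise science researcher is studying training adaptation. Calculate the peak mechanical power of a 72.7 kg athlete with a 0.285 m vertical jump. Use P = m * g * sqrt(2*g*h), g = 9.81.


First, sqrt(2gh) = sqrt(2 * 9.81 * 0.285)
= sqrt(5.5917) = 2.364678 m/s
Power = 72.7 * 9.81 * 2.364678 = 1686.46 W

1686.46 W


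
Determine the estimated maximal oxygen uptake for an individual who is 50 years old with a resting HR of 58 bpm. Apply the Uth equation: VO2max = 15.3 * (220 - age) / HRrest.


HRmax = 220 - 50 = 170
VO2max = 15.3 * (170 / 58)
= 15.3 * 2.931
= 44.84 mL/kg/min

44.84 mL/kg/min


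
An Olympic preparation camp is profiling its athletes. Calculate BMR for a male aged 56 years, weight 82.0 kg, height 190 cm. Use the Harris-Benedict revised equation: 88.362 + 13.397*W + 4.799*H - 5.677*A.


Substituting values:
W term = 13.397 * 82.0 = 1098.554
H term = 4.799 * 190 = 911.81
A term = 5.677 * 56 = 317.912
BMR = 1780.81 kcal/day

1780.81 kcal/day


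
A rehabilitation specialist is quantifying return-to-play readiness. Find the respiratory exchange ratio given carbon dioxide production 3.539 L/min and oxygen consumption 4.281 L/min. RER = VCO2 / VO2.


VCO2 = 3.539 L/min
VO2 = 4.281 L/min
RER = 3.539 / 4.281 = 0.8267

0.8267


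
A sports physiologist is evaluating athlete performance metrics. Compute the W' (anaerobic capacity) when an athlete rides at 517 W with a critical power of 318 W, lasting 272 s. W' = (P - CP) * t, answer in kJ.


Above-CP power = 199 W
Duration = 272 s
W' = 199 * 272 = 54128 J
Convert: 54128 / 1000 = 54.128 kJ

54.128 kJ


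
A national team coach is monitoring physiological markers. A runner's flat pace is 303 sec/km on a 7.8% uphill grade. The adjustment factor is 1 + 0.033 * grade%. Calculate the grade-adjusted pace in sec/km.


Factor = 1 + 0.033 * 7.8 = 1.2574
Adjusted pace = 303 * 1.2574
= 380.99 sec/km

380.99 s/km


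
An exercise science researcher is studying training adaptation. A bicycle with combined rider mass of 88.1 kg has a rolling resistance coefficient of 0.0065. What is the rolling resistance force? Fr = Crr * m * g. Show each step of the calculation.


Fr = 0.0065 * 88.1 * 9.81
= 0.57265 * 9.81
= 5.618 N

5.618 N


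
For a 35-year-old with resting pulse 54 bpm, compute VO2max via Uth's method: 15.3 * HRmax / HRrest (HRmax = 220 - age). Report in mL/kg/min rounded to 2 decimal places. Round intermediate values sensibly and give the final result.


Step 1: HRmax = 220 - 35 = 185 bpm
Step 2: Ratio = 185 / 54 = 3.4259
Step 3: VO2max = 15.3 * 3.4259 = 52.42 mL/kg/min

52.42 mL/kg/min


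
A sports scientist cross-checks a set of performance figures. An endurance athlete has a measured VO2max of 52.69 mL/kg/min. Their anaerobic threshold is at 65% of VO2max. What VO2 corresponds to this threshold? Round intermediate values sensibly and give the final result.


Anaerobic threshold VO2 = VO2max * 65%
= 52.69 * 0.65
= 34.25 mL/kg/min

34.25 mL/kg/min


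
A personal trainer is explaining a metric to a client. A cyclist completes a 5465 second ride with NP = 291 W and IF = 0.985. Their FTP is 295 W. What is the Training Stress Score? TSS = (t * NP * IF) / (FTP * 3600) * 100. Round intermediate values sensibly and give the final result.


t * NP * IF = 5465 * 291 * 0.985 = 1566460.275
FTP * 3600 = 1062000
TSS = (1566460.275 / 1062000) * 100 = 147.5

147.5 TSS


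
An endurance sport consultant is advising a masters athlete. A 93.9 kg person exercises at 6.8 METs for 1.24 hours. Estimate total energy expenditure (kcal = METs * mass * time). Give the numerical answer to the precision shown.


Energy = METs * mass(kg) * time(h)
= 6.8 * 93.9 * 1.24
= 791.76 kcal

791.76 kcal


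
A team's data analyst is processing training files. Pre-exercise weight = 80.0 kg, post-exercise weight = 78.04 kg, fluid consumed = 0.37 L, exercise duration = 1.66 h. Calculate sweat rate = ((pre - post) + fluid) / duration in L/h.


Weight loss = 80.0 - 78.04 = 1.96 kg (approx L)
Total sweat = 1.96 + 0.37 = 2.33 L
Sweat rate = 2.33 / 1.66 = 1.404 L/h

1.404 L/h


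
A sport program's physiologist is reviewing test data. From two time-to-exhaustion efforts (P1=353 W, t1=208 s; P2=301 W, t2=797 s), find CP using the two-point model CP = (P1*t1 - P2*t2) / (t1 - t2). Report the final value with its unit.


Work in trial 1 = 73424 J
Work in trial 2 = 239897 J
Delta work = -166473 J
Delta time = -589 s
CP = -166473 / -589 = 282.64 W

282.64 W


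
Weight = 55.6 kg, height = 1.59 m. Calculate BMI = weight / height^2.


height^2 = 1.59^2 = 2.5281
BMI = 55.6 / 2.5281 = 21.99 kg/m^2

21.99 kg/m^2


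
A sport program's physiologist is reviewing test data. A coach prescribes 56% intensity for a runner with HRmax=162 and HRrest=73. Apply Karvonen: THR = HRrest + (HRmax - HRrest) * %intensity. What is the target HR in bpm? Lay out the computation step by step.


Heart rate reserve = 162 - 73 = 89
Intensity fraction = 56 / 100 = 0.56
THR = 73 + 89 * 0.56 = 122.84 bpm

122.84 bpm


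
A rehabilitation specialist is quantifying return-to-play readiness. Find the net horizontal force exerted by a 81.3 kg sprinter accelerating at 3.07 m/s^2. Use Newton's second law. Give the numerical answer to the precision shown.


Newton's second law: F = m * a
F = 81.3 * 3.07 = 249.59 N

249.59 N


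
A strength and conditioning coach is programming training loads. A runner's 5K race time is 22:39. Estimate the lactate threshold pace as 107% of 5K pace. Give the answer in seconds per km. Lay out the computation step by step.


Total race time = 22*60 + 39 = 1359 seconds
5K pace = 1359 / 5 = 271.8 sec/km
LT pace = 271.8 * 1.07 = 290.83 sec/km

290.83 s/km


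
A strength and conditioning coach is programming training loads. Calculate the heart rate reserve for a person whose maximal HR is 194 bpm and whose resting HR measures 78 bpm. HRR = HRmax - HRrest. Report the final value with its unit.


HRmax = 194 bpm
HRrest = 78 bpm
HRR = 194 - 78 = 116 bpm

116 bpm


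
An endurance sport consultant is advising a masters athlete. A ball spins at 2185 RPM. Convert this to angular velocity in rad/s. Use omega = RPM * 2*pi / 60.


omega = 2185 * 2 * pi / 60
= 2185 * 6.28318531 / 60
= 13728.76 / 60
= 228.813 rad/s

228.813 rad/s


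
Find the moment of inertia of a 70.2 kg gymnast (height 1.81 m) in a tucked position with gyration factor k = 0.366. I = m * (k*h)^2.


Radius of gyration = 0.366 * 1.81 = 0.66246 m
I = 70.2 * 0.66246^2
= 70.2 * 0.438853
= 30.807 kg*m^2

30.807 kg*m^2


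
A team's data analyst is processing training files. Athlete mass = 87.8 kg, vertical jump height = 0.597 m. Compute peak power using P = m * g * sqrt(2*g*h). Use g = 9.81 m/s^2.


sqrt(2 * 9.81 * 0.597) = sqrt(11.71314) = 3.422446 m/s
P = 87.8 * 9.81 * 3.422446
= 2947.81 W

2947.81 W


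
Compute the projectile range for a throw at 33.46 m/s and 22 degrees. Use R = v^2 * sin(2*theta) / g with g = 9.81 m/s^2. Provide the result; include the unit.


Two times the angle = 44 degrees
sin(44) = 0.694658
R = 1119.5716 * 0.694658 / 9.81 = 79.278 m

79.278 m


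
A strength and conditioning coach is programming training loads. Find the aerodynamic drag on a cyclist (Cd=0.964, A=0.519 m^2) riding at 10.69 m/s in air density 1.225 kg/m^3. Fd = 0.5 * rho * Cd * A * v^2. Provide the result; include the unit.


Fd = 0.5 * 1.225 * 0.964 * 0.519 * 10.69^2
= 0.5 * 1.225 * 0.964 * 0.519 * 114.2761
= 35.019 N

35.019 N


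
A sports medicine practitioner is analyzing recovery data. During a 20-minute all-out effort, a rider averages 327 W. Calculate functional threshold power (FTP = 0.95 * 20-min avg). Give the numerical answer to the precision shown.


FTP = 0.95 * 327
= 310.65 W

310.65 W


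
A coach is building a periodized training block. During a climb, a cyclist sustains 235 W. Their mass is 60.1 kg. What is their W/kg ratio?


Power-to-weight = 235 W / 60.1 kg
= 3.91 W/kg

3.91 W/kg


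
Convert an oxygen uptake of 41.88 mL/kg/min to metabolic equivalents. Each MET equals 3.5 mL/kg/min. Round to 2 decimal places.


One MET = 3.5 mL/kg/min
Number of METs = 41.88 / 3.5
= 11.97 METs

11.97 METs


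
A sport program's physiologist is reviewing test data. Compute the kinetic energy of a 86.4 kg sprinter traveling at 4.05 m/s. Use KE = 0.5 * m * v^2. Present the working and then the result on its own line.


Velocity squared = 16.4025
KE = 0.5 * 86.4 * 16.4025 = 708.59 J

708.59 J


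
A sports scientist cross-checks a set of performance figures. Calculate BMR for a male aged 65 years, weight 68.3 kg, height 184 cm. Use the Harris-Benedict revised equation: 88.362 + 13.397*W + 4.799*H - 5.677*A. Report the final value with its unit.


Substituting values:
W term = 13.397 * 68.3 = 915.0151
H term = 4.799 * 184 = 883.016
A term = 5.677 * 65 = 369.005
BMR = 1517.39 kcal/day

1517.39 kcal/day
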